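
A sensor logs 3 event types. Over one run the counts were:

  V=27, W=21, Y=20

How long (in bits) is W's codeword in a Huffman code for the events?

Repeatedly merge the two smallest:
Y(20) + W(21) → 41
V(27) + 41 → 68
The subtree containing W is merged 2 times, so code length = 2.

2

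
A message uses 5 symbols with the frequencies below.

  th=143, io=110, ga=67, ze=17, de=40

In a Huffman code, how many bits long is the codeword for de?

Build the tree from the bottom:
ze(17) + de(40) → 57
57 + ga(67) → 124
io(110) + 124 → 234
th(143) + 234 → 377
de sits 4 levels below the root, so its codeword is 4 bits.

4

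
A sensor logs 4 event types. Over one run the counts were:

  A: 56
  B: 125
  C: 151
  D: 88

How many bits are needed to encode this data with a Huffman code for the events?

833

Greedily combine the two least-frequent nodes:
A(56) + D(88) → 144
B(125) + 144 → 269
C(151) + 269 → 420
The encoded length is the sum of every internal node's weight: 144 + 269 + 420 = 833 bits.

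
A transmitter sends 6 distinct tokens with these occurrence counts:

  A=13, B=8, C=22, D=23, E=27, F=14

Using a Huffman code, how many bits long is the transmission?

Greedily combine the two least-frequent nodes:
combine B(8), A(13) → 21
combine F(14), 21 → 35
combine C(22), D(23) → 45
combine E(27), 35 → 62
combine 45, 62 → 107
The encoded length is the sum of every internal node's weight: 21 + 35 + 45 + 62 + 107 = 270 bits.

270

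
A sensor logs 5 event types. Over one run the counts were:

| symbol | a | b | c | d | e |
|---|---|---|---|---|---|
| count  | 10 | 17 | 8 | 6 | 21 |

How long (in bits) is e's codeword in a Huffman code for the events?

2

Build the tree from the bottom:
combine d(6), c(8) → 14
combine a(10), 14 → 24
combine b(17), e(21) → 38
combine 24, 38 → 62
The subtree containing e is merged 2 times, so code length = 2.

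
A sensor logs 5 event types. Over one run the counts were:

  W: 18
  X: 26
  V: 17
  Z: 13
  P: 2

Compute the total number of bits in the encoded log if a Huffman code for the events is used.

Build the Huffman tree bottom-up:
P(2) + Z(13) → 15
15 + V(17) → 32
W(18) + X(26) → 44
32 + 44 → 76
The encoded length is the sum of every internal node's weight: 15 + 32 + 44 + 76 = 167 bits.

167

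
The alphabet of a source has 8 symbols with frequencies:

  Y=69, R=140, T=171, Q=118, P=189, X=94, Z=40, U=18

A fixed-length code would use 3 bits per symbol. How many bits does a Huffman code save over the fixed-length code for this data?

175

Fixed-length: 3 bits × 839 symbols = 2517 bits.
Huffman merges:
merge U(18) and Z(40): 58
merge 58 and Y(69): 127
merge X(94) and Q(118): 212
merge 127 and R(140): 267
merge T(171) and P(189): 360
merge 212 and 267: 479
merge 360 and 479: 839
Huffman total = 58 + 127 + 212 + 267 + 360 + 479 + 839 = 2342 bits.
Saving = 2517 − 2342 = 175 bits.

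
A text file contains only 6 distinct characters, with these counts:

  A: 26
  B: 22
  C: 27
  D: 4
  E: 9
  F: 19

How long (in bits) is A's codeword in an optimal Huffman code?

2

Build the tree from the bottom:
D(4) + E(9) → 13
13 + F(19) → 32
B(22) + A(26) → 48
C(27) + 32 → 59
48 + 59 → 107
A sits 2 levels below the root, so its codeword is 2 bits.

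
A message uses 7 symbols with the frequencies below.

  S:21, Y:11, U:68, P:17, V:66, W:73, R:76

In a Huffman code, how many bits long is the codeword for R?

Huffman merges, smallest pair first:
Y(11) + P(17) → 28
S(21) + 28 → 49
49 + V(66) → 115
U(68) + W(73) → 141
R(76) + 115 → 191
141 + 191 → 332
R's leaf is at depth 2, giving a 2-bit codeword.

2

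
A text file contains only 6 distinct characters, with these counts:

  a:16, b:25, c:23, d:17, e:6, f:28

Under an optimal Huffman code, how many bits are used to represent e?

4

Huffman merges, smallest pair first:
merge e(6) and a(16): 22
merge d(17) and 22: 39
merge c(23) and b(25): 48
merge f(28) and 39: 67
merge 48 and 67: 115
The subtree containing e is merged 4 times, so code length = 4.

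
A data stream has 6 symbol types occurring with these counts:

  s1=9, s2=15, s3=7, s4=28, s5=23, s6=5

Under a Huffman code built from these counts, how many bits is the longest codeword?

4

Merge the two lowest-weight nodes at each step:
merge s6(5) and s3(7): 12
merge s1(9) and 12: 21
merge s2(15) and 21: 36
merge s5(23) and s4(28): 51
merge 36 and 51: 87
The rarest symbols sit at the bottom; the longest codeword is 4 bits.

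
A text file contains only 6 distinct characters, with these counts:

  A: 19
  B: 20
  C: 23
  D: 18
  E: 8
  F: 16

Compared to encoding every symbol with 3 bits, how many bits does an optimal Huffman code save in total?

43

Fixed-length: 3 bits × 104 symbols = 312 bits.
Huffman merges:
combine E(8), F(16) → 24
combine D(18), A(19) → 37
combine B(20), C(23) → 43
combine 24, 37 → 61
combine 43, 61 → 104
Huffman total = 24 + 37 + 43 + 61 + 104 = 269 bits.
Saving = 312 − 269 = 43 bits.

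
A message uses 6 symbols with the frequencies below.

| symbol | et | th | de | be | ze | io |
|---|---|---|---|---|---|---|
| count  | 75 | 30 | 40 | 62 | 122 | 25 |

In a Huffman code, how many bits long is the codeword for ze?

Repeatedly merge the two smallest:
combine io(25), th(30) → 55
combine de(40), 55 → 95
combine be(62), et(75) → 137
combine 95, ze(122) → 217
combine 137, 217 → 354
ze sits 2 levels below the root, so its codeword is 2 bits.

2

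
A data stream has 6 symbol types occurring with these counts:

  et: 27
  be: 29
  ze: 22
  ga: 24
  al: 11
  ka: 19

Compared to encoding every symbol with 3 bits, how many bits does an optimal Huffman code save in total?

56

Fixed-length: 3 bits × 132 symbols = 396 bits.
Huffman merges:
merge al(11) and ka(19): 30
merge ze(22) and ga(24): 46
merge et(27) and be(29): 56
merge 30 and 46: 76
merge 56 and 76: 132
Huffman total = 30 + 46 + 56 + 76 + 132 = 340 bits.
Saving = 396 − 340 = 56 bits.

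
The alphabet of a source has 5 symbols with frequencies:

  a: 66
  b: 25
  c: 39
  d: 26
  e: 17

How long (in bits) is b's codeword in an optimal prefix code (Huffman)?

Repeatedly merge the two smallest:
combine e(17), b(25) → 42
combine d(26), c(39) → 65
combine 42, 65 → 107
combine a(66), 107 → 173
The subtree containing b is merged 3 times, so code length = 3.

3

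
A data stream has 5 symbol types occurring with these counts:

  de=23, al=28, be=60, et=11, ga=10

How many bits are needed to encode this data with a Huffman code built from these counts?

Greedily combine the two least-frequent nodes:
merge ga(10) and et(11): 21
merge 21 and de(23): 44
merge al(28) and 44: 72
merge be(60) and 72: 132
The encoded length is the sum of every internal node's weight: 21 + 44 + 72 + 132 = 269 bits.

269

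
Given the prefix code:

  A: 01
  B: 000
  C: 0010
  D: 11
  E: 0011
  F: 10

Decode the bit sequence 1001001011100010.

Read left to right; each codeword is recognised as soon as it completes (prefix code):
  10→F | 01→A | 0010→C | 11→D | 10→F | 0010→C
Decoded message: FACDFC

FACDFC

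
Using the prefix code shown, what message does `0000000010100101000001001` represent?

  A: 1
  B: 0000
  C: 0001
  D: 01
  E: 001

BBADEDBDE

Read left to right; each codeword is recognised as soon as it completes (prefix code):
  0000→B | 0000→B | 1→A | 01→D | 001→E | 01→D | 0000→B | 01→D | 001→E
Decoded message: BBADEDBDE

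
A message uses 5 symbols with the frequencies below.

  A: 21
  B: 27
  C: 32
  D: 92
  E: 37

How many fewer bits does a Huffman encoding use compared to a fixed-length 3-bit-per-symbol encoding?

Fixed-length: 3 bits × 209 symbols = 627 bits.
Huffman merges:
merge A(21) and B(27): 48
merge C(32) and E(37): 69
merge 48 and 69: 117
merge D(92) and 117: 209
Huffman total = 48 + 69 + 117 + 209 = 443 bits.
Saving = 627 − 443 = 184 bits.

184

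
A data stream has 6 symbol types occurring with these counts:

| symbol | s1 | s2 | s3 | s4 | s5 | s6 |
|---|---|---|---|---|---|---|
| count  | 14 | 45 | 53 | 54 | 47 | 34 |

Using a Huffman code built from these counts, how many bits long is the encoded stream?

Merge the two smallest weights repeatedly:
s1(14) + s6(34) → 48
s2(45) + s5(47) → 92
48 + s3(53) → 101
s4(54) + 92 → 146
101 + 146 → 247
The encoded length is the sum of every internal node's weight: 48 + 92 + 101 + 146 + 247 = 634 bits.

634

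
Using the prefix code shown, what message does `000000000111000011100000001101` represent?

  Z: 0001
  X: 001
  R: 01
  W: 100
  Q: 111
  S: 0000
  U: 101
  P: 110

Read left to right; each codeword is recognised as soon as it completes (prefix code):
  0000→S | 0000→S | 01→R | 110→P | 0001→Z | 110→P | 0000→S | 001→X | 101→U
Decoded message: SSRPZPSXU

SSRPZPSXU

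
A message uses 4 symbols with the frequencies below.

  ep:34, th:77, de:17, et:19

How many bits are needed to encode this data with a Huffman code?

253

Build the Huffman tree bottom-up:
merge de(17) and et(19): 36
merge ep(34) and 36: 70
merge 70 and th(77): 147
Total encoded bits = sum of merged weights = 36 + 70 + 147 = 253.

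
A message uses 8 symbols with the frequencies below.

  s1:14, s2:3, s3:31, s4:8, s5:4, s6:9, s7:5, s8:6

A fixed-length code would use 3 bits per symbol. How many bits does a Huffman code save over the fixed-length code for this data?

29

Fixed-length: 3 bits × 80 symbols = 240 bits.
Huffman merges:
s2(3) + s5(4) → 7
s7(5) + s8(6) → 11
7 + s4(8) → 15
s6(9) + 11 → 20
s1(14) + 15 → 29
20 + 29 → 49
s3(31) + 49 → 80
Huffman total = 7 + 11 + 15 + 20 + 29 + 49 + 80 = 211 bits.
Saving = 240 − 211 = 29 bits.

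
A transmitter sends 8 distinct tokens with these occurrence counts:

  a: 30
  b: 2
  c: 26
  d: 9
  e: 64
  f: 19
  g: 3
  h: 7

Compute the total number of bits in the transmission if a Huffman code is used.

390

Build the Huffman tree bottom-up:
combine b(2), g(3) → 5
combine 5, h(7) → 12
combine d(9), 12 → 21
combine f(19), 21 → 40
combine c(26), a(30) → 56
combine 40, 56 → 96
combine e(64), 96 → 160
Each symbol's bit-cost is frequency × depth; summing gives 390 bits (equivalently 5 + 12 + 21 + 40 + 56 + 96 + 160).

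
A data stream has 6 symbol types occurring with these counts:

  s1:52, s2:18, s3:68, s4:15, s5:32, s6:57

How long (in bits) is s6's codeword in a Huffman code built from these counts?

Repeatedly merge the two smallest:
combine s4(15), s2(18) → 33
combine s5(32), 33 → 65
combine s1(52), s6(57) → 109
combine 65, s3(68) → 133
combine 109, 133 → 242
s6 sits 2 levels below the root, so its codeword is 2 bits.

2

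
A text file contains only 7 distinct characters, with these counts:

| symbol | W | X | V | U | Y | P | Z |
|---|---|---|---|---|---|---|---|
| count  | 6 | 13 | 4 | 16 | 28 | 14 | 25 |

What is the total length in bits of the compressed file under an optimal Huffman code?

Greedily combine the two least-frequent nodes:
merge V(4) and W(6): 10
merge 10 and X(13): 23
merge P(14) and U(16): 30
merge 23 and Z(25): 48
merge Y(28) and 30: 58
merge 48 and 58: 106
Each symbol's bit-cost is frequency × depth; summing gives 275 bits (equivalently 10 + 23 + 30 + 48 + 58 + 106).

275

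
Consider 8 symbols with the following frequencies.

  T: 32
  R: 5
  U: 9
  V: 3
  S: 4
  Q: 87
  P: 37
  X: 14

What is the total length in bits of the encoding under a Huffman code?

437

Build the Huffman tree bottom-up:
combine V(3), S(4) → 7
combine R(5), 7 → 12
combine U(9), 12 → 21
combine X(14), 21 → 35
combine T(32), 35 → 67
combine P(37), 67 → 104
combine Q(87), 104 → 191
Total encoded bits = sum of merged weights = 7 + 12 + 21 + 35 + 67 + 104 + 191 = 437.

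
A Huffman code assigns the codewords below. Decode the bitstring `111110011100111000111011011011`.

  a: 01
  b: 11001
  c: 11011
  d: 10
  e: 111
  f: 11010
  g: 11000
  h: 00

Read left to right; each codeword is recognised as soon as it completes (prefix code):
  111→e | 11001→b | 11001→b | 11000→g | 111→e | 01→a | 10→d | 11011→c
Decoded message: ebbgeadc

ebbgeadc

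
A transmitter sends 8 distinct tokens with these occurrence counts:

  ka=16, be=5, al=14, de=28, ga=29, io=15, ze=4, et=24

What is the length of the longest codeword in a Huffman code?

5

Merge the two lowest-weight nodes at each step:
combine ze(4), be(5) → 9
combine 9, al(14) → 23
combine io(15), ka(16) → 31
combine 23, et(24) → 47
combine de(28), ga(29) → 57
combine 31, 47 → 78
combine 57, 78 → 135
The rarest symbols sit at the bottom; the longest codeword is 5 bits.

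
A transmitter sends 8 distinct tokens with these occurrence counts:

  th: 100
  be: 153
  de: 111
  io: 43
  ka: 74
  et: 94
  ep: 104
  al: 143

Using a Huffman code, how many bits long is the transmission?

Merge the two smallest weights repeatedly:
io(43) + ka(74) → 117
et(94) + th(100) → 194
ep(104) + de(111) → 215
117 + al(143) → 260
be(153) + 194 → 347
215 + 260 → 475
347 + 475 → 822
The encoded length is the sum of every internal node's weight: 117 + 194 + 215 + 260 + 347 + 475 + 822 = 2430 bits.

2430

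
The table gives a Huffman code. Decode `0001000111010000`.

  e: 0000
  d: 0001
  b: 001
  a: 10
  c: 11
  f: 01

ddcfe

Read left to right; each codeword is recognised as soon as it completes (prefix code):
  0001→d | 0001→d | 11→c | 01→f | 0000→e
Decoded message: ddcfe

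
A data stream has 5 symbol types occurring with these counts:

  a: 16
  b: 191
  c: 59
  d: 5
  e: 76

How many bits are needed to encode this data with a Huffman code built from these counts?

Build the Huffman tree bottom-up:
d(5) + a(16) → 21
21 + c(59) → 80
e(76) + 80 → 156
156 + b(191) → 347
Each symbol's bit-cost is frequency × depth; summing gives 604 bits (equivalently 21 + 80 + 156 + 347).

604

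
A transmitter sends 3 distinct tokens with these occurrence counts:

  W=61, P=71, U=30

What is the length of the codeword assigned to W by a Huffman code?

Huffman merges, smallest pair first:
merge U(30) and W(61): 91
merge P(71) and 91: 162
W's leaf is at depth 2, giving a 2-bit codeword.

2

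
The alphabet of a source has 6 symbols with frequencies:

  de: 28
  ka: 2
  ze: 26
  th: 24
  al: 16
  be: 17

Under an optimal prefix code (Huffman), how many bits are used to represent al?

Huffman merges, smallest pair first:
combine ka(2), al(16) → 18
combine be(17), 18 → 35
combine th(24), ze(26) → 50
combine de(28), 35 → 63
combine 50, 63 → 113
al's leaf is at depth 4, giving a 4-bit codeword.

4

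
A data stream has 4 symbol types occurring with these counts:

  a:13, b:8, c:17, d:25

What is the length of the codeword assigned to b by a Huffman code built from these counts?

Repeatedly merge the two smallest:
merge b(8) and a(13): 21
merge c(17) and 21: 38
merge d(25) and 38: 63
b's leaf is at depth 3, giving a 3-bit codeword.

3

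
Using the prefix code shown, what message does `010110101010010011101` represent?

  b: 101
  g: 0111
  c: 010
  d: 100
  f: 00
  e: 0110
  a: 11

cacbfdab

Read left to right; each codeword is recognised as soon as it completes (prefix code):
  010→c | 11→a | 010→c | 101→b | 00→f | 100→d | 11→a | 101→b
Decoded message: cacbfdab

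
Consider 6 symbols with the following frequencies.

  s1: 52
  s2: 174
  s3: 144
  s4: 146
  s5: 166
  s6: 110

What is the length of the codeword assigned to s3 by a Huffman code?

Huffman merges, smallest pair first:
combine s1(52), s6(110) → 162
combine s3(144), s4(146) → 290
combine 162, s5(166) → 328
combine s2(174), 290 → 464
combine 328, 464 → 792
The subtree containing s3 is merged 3 times, so code length = 3.

3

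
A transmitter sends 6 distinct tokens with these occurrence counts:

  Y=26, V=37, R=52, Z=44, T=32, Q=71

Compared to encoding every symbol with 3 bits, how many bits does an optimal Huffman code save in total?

123

Fixed-length: 3 bits × 262 symbols = 786 bits.
Huffman merges:
combine Y(26), T(32) → 58
combine V(37), Z(44) → 81
combine R(52), 58 → 110
combine Q(71), 81 → 152
combine 110, 152 → 262
Huffman total = 58 + 81 + 110 + 152 + 262 = 663 bits.
Saving = 786 − 663 = 123 bits.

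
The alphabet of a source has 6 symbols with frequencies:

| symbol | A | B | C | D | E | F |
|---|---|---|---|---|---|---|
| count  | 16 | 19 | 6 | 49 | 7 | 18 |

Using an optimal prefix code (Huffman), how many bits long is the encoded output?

260

Merge the two smallest weights repeatedly:
merge C(6) and E(7): 13
merge 13 and A(16): 29
merge F(18) and B(19): 37
merge 29 and 37: 66
merge D(49) and 66: 115
Each symbol's bit-cost is frequency × depth; summing gives 260 bits (equivalently 13 + 29 + 37 + 66 + 115).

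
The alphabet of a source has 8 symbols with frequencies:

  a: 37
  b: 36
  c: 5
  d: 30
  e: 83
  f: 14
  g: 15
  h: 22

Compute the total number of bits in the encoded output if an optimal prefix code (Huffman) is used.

Greedily combine the two least-frequent nodes:
merge c(5) and f(14): 19
merge g(15) and 19: 34
merge h(22) and d(30): 52
merge 34 and b(36): 70
merge a(37) and 52: 89
merge 70 and e(83): 153
merge 89 and 153: 242
Total encoded bits = sum of merged weights = 19 + 34 + 52 + 70 + 89 + 153 + 242 = 659.

659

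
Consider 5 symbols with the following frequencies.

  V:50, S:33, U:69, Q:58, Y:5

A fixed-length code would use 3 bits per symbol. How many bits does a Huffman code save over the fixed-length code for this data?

177

Fixed-length: 3 bits × 215 symbols = 645 bits.
Huffman merges:
Y(5) + S(33) → 38
38 + V(50) → 88
Q(58) + U(69) → 127
88 + 127 → 215
Huffman total = 38 + 88 + 127 + 215 = 468 bits.
Saving = 645 − 468 = 177 bits.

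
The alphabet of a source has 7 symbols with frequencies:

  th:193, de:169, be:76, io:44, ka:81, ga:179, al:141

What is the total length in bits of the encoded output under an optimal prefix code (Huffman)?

Build the Huffman tree bottom-up:
combine io(44), be(76) → 120
combine ka(81), 120 → 201
combine al(141), de(169) → 310
combine ga(179), th(193) → 372
combine 201, 310 → 511
combine 372, 511 → 883
The encoded length is the sum of every internal node's weight: 120 + 201 + 310 + 372 + 511 + 883 = 2397 bits.

2397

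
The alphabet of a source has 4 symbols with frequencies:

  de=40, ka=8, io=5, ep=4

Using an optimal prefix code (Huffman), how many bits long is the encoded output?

83

Merge the two smallest weights repeatedly:
merge ep(4) and io(5): 9
merge ka(8) and 9: 17
merge 17 and de(40): 57
Each symbol's bit-cost is frequency × depth; summing gives 83 bits (equivalently 9 + 17 + 57).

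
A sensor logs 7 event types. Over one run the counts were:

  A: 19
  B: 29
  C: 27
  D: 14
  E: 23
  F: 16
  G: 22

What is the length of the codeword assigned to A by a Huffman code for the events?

3

Huffman merges, smallest pair first:
combine D(14), F(16) → 30
combine A(19), G(22) → 41
combine E(23), C(27) → 50
combine B(29), 30 → 59
combine 41, 50 → 91
combine 59, 91 → 150
The subtree containing A is merged 3 times, so code length = 3.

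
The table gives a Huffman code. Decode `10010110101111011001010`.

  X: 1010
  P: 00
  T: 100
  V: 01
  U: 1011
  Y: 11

Read left to right; each codeword is recognised as soon as it completes (prefix code):
  100→T | 1011→U | 01→V | 01→V | 11→Y | 1011→U | 00→P | 1010→X
Decoded message: TUVVYUPX

TUVVYUPX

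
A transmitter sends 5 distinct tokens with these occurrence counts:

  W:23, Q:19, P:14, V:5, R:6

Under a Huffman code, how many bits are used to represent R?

3

Huffman merges, smallest pair first:
merge V(5) and R(6): 11
merge 11 and P(14): 25
merge Q(19) and W(23): 42
merge 25 and 42: 67
R's leaf is at depth 3, giving a 3-bit codeword.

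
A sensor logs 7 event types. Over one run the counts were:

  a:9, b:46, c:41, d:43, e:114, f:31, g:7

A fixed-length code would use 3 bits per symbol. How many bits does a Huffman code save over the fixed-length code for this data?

165

Fixed-length: 3 bits × 291 symbols = 873 bits.
Huffman merges:
g(7) + a(9) → 16
16 + f(31) → 47
c(41) + d(43) → 84
b(46) + 47 → 93
84 + 93 → 177
e(114) + 177 → 291
Huffman total = 16 + 47 + 84 + 93 + 177 + 291 = 708 bits.
Saving = 873 − 708 = 165 bits.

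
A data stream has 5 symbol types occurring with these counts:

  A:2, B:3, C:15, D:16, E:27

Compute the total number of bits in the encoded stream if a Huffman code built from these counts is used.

Greedily combine the two least-frequent nodes:
combine A(2), B(3) → 5
combine 5, C(15) → 20
combine D(16), 20 → 36
combine E(27), 36 → 63
Total encoded bits = sum of merged weights = 5 + 20 + 36 + 63 = 124.

124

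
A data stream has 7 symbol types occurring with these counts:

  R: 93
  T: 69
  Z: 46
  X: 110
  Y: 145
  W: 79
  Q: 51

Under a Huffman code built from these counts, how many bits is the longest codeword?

Merge the two lowest-weight nodes at each step:
combine Z(46), Q(51) → 97
combine T(69), W(79) → 148
combine R(93), 97 → 190
combine X(110), Y(145) → 255
combine 148, 190 → 338
combine 255, 338 → 593
The rarest symbols sit at the bottom; the longest codeword is 4 bits.

4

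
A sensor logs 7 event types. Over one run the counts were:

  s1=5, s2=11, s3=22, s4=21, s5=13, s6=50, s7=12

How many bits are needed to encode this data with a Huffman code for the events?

343

Build the Huffman tree bottom-up:
s1(5) + s2(11) → 16
s7(12) + s5(13) → 25
16 + s4(21) → 37
s3(22) + 25 → 47
37 + 47 → 84
s6(50) + 84 → 134
Each symbol's bit-cost is frequency × depth; summing gives 343 bits (equivalently 16 + 25 + 37 + 47 + 84 + 134).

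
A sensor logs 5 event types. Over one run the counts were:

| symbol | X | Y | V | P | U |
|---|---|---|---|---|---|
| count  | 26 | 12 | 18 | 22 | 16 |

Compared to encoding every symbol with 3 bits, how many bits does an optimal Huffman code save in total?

66

Fixed-length: 3 bits × 94 symbols = 282 bits.
Huffman merges:
merge Y(12) and U(16): 28
merge V(18) and P(22): 40
merge X(26) and 28: 54
merge 40 and 54: 94
Huffman total = 28 + 40 + 54 + 94 = 216 bits.
Saving = 282 − 216 = 66 bits.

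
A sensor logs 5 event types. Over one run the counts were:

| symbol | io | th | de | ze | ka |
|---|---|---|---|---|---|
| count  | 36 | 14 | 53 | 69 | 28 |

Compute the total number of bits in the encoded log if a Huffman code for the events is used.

442

Merge the two smallest weights repeatedly:
th(14) + ka(28) → 42
io(36) + 42 → 78
de(53) + ze(69) → 122
78 + 122 → 200
Each symbol's bit-cost is frequency × depth; summing gives 442 bits (equivalently 42 + 78 + 122 + 200).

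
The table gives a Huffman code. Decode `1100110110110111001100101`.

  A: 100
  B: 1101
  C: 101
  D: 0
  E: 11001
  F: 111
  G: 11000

Read left to right; each codeword is recognised as soon as it completes (prefix code):
  11001→E | 101→C | 101→C | 101→C | 11001→E | 100→A | 101→C
Decoded message: ECCCEAC

ECCCEAC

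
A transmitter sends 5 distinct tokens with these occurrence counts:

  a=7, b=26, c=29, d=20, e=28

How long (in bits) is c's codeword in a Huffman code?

Huffman merges, smallest pair first:
combine a(7), d(20) → 27
combine b(26), 27 → 53
combine e(28), c(29) → 57
combine 53, 57 → 110
The subtree containing c is merged 2 times, so code length = 2.

2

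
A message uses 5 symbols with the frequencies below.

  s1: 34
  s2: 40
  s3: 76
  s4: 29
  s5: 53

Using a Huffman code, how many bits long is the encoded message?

527

Merge the two smallest weights repeatedly:
merge s4(29) and s1(34): 63
merge s2(40) and s5(53): 93
merge 63 and s3(76): 139
merge 93 and 139: 232
Total encoded bits = sum of merged weights = 63 + 93 + 139 + 232 = 527.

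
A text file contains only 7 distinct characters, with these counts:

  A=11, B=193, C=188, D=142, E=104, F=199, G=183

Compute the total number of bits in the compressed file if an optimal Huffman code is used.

Greedily combine the two least-frequent nodes:
A(11) + E(104) → 115
115 + D(142) → 257
G(183) + C(188) → 371
B(193) + F(199) → 392
257 + 371 → 628
392 + 628 → 1020
Total encoded bits = sum of merged weights = 115 + 257 + 371 + 392 + 628 + 1020 = 2783.

2783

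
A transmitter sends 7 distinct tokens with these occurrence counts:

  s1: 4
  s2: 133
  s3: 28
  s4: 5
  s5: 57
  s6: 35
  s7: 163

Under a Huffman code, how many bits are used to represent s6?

4

Huffman merges, smallest pair first:
merge s1(4) and s4(5): 9
merge 9 and s3(28): 37
merge s6(35) and 37: 72
merge s5(57) and 72: 129
merge 129 and s2(133): 262
merge s7(163) and 262: 425
The subtree containing s6 is merged 4 times, so code length = 4.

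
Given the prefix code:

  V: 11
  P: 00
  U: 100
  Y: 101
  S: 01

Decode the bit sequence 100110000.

UVPP

Read left to right; each codeword is recognised as soon as it completes (prefix code):
  100→U | 11→V | 00→P | 00→P
Decoded message: UVPP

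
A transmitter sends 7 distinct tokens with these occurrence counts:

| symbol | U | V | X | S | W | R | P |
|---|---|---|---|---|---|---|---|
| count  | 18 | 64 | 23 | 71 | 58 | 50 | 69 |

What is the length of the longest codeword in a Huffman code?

Merge the two lowest-weight nodes at each step:
merge U(18) and X(23): 41
merge 41 and R(50): 91
merge W(58) and V(64): 122
merge P(69) and S(71): 140
merge 91 and 122: 213
merge 140 and 213: 353
The rarest symbols sit at the bottom; the longest codeword is 4 bits.

4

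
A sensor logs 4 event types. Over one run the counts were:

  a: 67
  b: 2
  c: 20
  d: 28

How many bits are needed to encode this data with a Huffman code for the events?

189

Build the Huffman tree bottom-up:
combine b(2), c(20) → 22
combine 22, d(28) → 50
combine 50, a(67) → 117
Each symbol's bit-cost is frequency × depth; summing gives 189 bits (equivalently 22 + 50 + 117).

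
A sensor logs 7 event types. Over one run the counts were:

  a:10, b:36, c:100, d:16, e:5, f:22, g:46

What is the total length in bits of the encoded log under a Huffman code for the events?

551

Merge the two smallest weights repeatedly:
e(5) + a(10) → 15
15 + d(16) → 31
f(22) + 31 → 53
b(36) + g(46) → 82
53 + 82 → 135
c(100) + 135 → 235
Total encoded bits = sum of merged weights = 15 + 31 + 53 + 82 + 135 + 235 = 551.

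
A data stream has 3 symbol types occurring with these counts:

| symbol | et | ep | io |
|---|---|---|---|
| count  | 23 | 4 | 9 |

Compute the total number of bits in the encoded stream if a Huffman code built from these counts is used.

Build the Huffman tree bottom-up:
combine ep(4), io(9) → 13
combine 13, et(23) → 36
The encoded length is the sum of every internal node's weight: 13 + 36 = 49 bits.

49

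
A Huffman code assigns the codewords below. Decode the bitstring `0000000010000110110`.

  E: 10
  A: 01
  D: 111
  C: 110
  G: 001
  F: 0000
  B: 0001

Read left to right; each codeword is recognised as soon as it completes (prefix code):
  0000→F | 0000→F | 10→E | 0001→B | 10→E | 110→C
Decoded message: FFEBEC

FFEBEC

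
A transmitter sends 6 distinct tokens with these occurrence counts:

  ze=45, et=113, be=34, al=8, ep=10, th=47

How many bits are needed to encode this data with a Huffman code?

Merge the two smallest weights repeatedly:
merge al(8) and ep(10): 18
merge 18 and be(34): 52
merge ze(45) and th(47): 92
merge 52 and 92: 144
merge et(113) and 144: 257
Total encoded bits = sum of merged weights = 18 + 52 + 92 + 144 + 257 = 563.

563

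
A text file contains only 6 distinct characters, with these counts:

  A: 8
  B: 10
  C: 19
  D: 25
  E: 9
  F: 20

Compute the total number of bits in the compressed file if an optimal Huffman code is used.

Build the Huffman tree bottom-up:
A(8) + E(9) → 17
B(10) + 17 → 27
C(19) + F(20) → 39
D(25) + 27 → 52
39 + 52 → 91
The encoded length is the sum of every internal node's weight: 17 + 27 + 39 + 52 + 91 = 226 bits.

226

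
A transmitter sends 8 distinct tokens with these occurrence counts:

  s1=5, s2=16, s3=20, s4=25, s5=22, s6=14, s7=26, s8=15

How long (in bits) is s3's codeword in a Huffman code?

Build the tree from the bottom:
combine s1(5), s6(14) → 19
combine s8(15), s2(16) → 31
combine 19, s3(20) → 39
combine s5(22), s4(25) → 47
combine s7(26), 31 → 57
combine 39, 47 → 86
combine 57, 86 → 143
The subtree containing s3 is merged 3 times, so code length = 3.

3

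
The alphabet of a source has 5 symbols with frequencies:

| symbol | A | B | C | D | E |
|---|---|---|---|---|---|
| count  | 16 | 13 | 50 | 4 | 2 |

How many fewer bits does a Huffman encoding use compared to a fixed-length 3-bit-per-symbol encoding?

110

Fixed-length: 3 bits × 85 symbols = 255 bits.
Huffman merges:
combine E(2), D(4) → 6
combine 6, B(13) → 19
combine A(16), 19 → 35
combine 35, C(50) → 85
Huffman total = 6 + 19 + 35 + 85 = 145 bits.
Saving = 255 − 145 = 110 bits.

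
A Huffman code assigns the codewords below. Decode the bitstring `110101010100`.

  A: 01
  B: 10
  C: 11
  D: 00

Read left to right; each codeword is recognised as soon as it completes (prefix code):
  11→C | 01→A | 01→A | 01→A | 01→A | 00→D
Decoded message: CAAAAD

CAAAAD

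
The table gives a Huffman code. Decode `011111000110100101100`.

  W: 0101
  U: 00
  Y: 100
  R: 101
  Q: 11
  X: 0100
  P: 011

Read left to right; each codeword is recognised as soon as it completes (prefix code):
  011→P | 11→Q | 100→Y | 011→P | 0100→X | 101→R | 100→Y
Decoded message: PQYPXRY

PQYPXRY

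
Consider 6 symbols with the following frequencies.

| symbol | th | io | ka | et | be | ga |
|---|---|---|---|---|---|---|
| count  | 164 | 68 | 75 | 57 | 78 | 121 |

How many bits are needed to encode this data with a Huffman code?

1404

Build the Huffman tree bottom-up:
merge et(57) and io(68): 125
merge ka(75) and be(78): 153
merge ga(121) and 125: 246
merge 153 and th(164): 317
merge 246 and 317: 563
The encoded length is the sum of every internal node's weight: 125 + 153 + 246 + 317 + 563 = 1404 bits.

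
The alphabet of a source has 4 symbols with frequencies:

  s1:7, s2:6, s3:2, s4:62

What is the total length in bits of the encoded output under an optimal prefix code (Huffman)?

Merge the two smallest weights repeatedly:
merge s3(2) and s2(6): 8
merge s1(7) and 8: 15
merge 15 and s4(62): 77
The encoded length is the sum of every internal node's weight: 8 + 15 + 77 = 100 bits.

100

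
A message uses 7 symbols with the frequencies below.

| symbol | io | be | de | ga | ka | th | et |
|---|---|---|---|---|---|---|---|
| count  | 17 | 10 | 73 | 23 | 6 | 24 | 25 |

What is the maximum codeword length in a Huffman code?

5

Merge the two lowest-weight nodes at each step:
merge ka(6) and be(10): 16
merge 16 and io(17): 33
merge ga(23) and th(24): 47
merge et(25) and 33: 58
merge 47 and 58: 105
merge de(73) and 105: 178
Maximum depth reached is 5.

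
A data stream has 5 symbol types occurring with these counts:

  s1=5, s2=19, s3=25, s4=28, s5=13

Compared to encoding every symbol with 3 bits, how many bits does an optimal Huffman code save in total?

72

Fixed-length: 3 bits × 90 symbols = 270 bits.
Huffman merges:
merge s1(5) and s5(13): 18
merge 18 and s2(19): 37
merge s3(25) and s4(28): 53
merge 37 and 53: 90
Huffman total = 18 + 37 + 53 + 90 = 198 bits.
Saving = 270 − 198 = 72 bits.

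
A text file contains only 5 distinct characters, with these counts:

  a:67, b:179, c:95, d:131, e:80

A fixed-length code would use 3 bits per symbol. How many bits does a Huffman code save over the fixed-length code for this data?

Fixed-length: 3 bits × 552 symbols = 1656 bits.
Huffman merges:
combine a(67), e(80) → 147
combine c(95), d(131) → 226
combine 147, b(179) → 326
combine 226, 326 → 552
Huffman total = 147 + 226 + 326 + 552 = 1251 bits.
Saving = 1656 − 1251 = 405 bits.

405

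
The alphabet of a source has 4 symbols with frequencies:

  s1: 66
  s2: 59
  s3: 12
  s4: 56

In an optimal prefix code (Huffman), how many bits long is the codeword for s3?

Huffman merges, smallest pair first:
combine s3(12), s4(56) → 68
combine s2(59), s1(66) → 125
combine 68, 125 → 193
s3's leaf is at depth 2, giving a 2-bit codeword.

2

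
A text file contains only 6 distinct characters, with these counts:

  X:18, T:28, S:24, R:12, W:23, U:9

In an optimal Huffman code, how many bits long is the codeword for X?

3

Repeatedly merge the two smallest:
merge U(9) and R(12): 21
merge X(18) and 21: 39
merge W(23) and S(24): 47
merge T(28) and 39: 67
merge 47 and 67: 114
X's leaf is at depth 3, giving a 3-bit codeword.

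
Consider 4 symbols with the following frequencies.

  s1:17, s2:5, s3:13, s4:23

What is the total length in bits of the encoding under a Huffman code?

Build the Huffman tree bottom-up:
combine s2(5), s3(13) → 18
combine s1(17), 18 → 35
combine s4(23), 35 → 58
The encoded length is the sum of every internal node's weight: 18 + 35 + 58 = 111 bits.

111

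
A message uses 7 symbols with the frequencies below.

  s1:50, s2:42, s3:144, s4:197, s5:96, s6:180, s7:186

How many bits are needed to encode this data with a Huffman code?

Greedily combine the two least-frequent nodes:
s2(42) + s1(50) → 92
92 + s5(96) → 188
s3(144) + s6(180) → 324
s7(186) + 188 → 374
s4(197) + 324 → 521
374 + 521 → 895
The encoded length is the sum of every internal node's weight: 92 + 188 + 324 + 374 + 521 + 895 = 2394 bits.

2394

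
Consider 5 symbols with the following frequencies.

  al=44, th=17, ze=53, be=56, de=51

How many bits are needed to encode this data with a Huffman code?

503

Build the Huffman tree bottom-up:
combine th(17), al(44) → 61
combine de(51), ze(53) → 104
combine be(56), 61 → 117
combine 104, 117 → 221
The encoded length is the sum of every internal node's weight: 61 + 104 + 117 + 221 = 503 bits.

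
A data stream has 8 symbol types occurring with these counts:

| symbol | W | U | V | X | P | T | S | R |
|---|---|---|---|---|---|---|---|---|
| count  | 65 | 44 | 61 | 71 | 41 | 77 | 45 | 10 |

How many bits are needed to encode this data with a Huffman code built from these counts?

1216

Merge the two smallest weights repeatedly:
merge R(10) and P(41): 51
merge U(44) and S(45): 89
merge 51 and V(61): 112
merge W(65) and X(71): 136
merge T(77) and 89: 166
merge 112 and 136: 248
merge 166 and 248: 414
The encoded length is the sum of every internal node's weight: 51 + 89 + 112 + 136 + 166 + 248 + 414 = 1216 bits.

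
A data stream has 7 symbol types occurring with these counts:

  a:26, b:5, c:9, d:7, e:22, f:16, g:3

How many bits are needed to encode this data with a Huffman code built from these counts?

Greedily combine the two least-frequent nodes:
combine g(3), b(5) → 8
combine d(7), 8 → 15
combine c(9), 15 → 24
combine f(16), e(22) → 38
combine 24, a(26) → 50
combine 38, 50 → 88
Total encoded bits = sum of merged weights = 8 + 15 + 24 + 38 + 50 + 88 = 223.

223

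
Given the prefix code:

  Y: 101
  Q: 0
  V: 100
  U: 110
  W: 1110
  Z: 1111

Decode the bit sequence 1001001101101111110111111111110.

Read left to right; each codeword is recognised as soon as it completes (prefix code):
  100→V | 100→V | 110→U | 110→U | 1111→Z | 110→U | 1111→Z | 1111→Z | 1110→W
Decoded message: VVUUZUZZW

VVUUZUZZW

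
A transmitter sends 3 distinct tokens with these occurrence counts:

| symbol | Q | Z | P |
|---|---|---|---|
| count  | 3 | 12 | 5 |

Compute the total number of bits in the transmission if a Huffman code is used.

Build the Huffman tree bottom-up:
Q(3) + P(5) → 8
8 + Z(12) → 20
Each symbol's bit-cost is frequency × depth; summing gives 28 bits (equivalently 8 + 20).

28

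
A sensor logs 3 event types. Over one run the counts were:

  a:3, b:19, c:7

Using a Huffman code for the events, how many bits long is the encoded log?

39

Build the Huffman tree bottom-up:
a(3) + c(7) → 10
10 + b(19) → 29
Each symbol's bit-cost is frequency × depth; summing gives 39 bits (equivalently 10 + 29).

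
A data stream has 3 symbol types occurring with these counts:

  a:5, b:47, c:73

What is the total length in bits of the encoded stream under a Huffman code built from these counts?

Build the Huffman tree bottom-up:
combine a(5), b(47) → 52
combine 52, c(73) → 125
Total encoded bits = sum of merged weights = 52 + 125 = 177.

177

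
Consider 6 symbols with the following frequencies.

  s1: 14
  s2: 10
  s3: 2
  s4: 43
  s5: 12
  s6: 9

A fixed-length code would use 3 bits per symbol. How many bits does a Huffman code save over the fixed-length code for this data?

75

Fixed-length: 3 bits × 90 symbols = 270 bits.
Huffman merges:
s3(2) + s6(9) → 11
s2(10) + 11 → 21
s5(12) + s1(14) → 26
21 + 26 → 47
s4(43) + 47 → 90
Huffman total = 11 + 21 + 26 + 47 + 90 = 195 bits.
Saving = 270 − 195 = 75 bits.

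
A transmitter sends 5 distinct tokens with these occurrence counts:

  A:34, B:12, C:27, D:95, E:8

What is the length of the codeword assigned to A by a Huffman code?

Huffman merges, smallest pair first:
merge E(8) and B(12): 20
merge 20 and C(27): 47
merge A(34) and 47: 81
merge 81 and D(95): 176
The subtree containing A is merged 2 times, so code length = 2.

2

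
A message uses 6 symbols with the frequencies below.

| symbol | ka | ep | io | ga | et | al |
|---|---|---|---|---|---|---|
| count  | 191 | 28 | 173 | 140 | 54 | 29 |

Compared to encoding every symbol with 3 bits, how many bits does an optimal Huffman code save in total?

447

Fixed-length: 3 bits × 615 symbols = 1845 bits.
Huffman merges:
ep(28) + al(29) → 57
et(54) + 57 → 111
111 + ga(140) → 251
io(173) + ka(191) → 364
251 + 364 → 615
Huffman total = 57 + 111 + 251 + 364 + 615 = 1398 bits.
Saving = 1845 − 1398 = 447 bits.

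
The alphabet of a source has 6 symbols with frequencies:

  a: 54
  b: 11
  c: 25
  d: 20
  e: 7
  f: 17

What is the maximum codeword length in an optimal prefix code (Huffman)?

Merge the two lowest-weight nodes at each step:
e(7) + b(11) → 18
f(17) + 18 → 35
d(20) + c(25) → 45
35 + 45 → 80
a(54) + 80 → 134
The rarest symbols sit at the bottom; the longest codeword is 4 bits.

4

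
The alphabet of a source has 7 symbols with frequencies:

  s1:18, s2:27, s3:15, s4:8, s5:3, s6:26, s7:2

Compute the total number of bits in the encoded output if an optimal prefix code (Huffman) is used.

Greedily combine the two least-frequent nodes:
s7(2) + s5(3) → 5
5 + s4(8) → 13
13 + s3(15) → 28
s1(18) + s6(26) → 44
s2(27) + 28 → 55
44 + 55 → 99
Each symbol's bit-cost is frequency × depth; summing gives 244 bits (equivalently 5 + 13 + 28 + 44 + 55 + 99).

244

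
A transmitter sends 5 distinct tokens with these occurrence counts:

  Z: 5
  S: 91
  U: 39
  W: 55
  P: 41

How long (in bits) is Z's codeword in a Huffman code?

4

Repeatedly merge the two smallest:
combine Z(5), U(39) → 44
combine P(41), 44 → 85
combine W(55), 85 → 140
combine S(91), 140 → 231
Z sits 4 levels below the root, so its codeword is 4 bits.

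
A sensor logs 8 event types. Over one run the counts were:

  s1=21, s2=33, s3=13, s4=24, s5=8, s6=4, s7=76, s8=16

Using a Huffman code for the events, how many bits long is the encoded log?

Merge the two smallest weights repeatedly:
s6(4) + s5(8) → 12
12 + s3(13) → 25
s8(16) + s1(21) → 37
s4(24) + 25 → 49
s2(33) + 37 → 70
49 + 70 → 119
s7(76) + 119 → 195
Each symbol's bit-cost is frequency × depth; summing gives 507 bits (equivalently 12 + 25 + 37 + 49 + 70 + 119 + 195).

507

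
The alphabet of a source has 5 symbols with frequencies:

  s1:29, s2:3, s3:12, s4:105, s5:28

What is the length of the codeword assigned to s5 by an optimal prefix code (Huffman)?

3

Repeatedly merge the two smallest:
s2(3) + s3(12) → 15
15 + s5(28) → 43
s1(29) + 43 → 72
72 + s4(105) → 177
The subtree containing s5 is merged 3 times, so code length = 3.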